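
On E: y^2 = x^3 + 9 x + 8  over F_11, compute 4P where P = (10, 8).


k = 4 = 100_2 (binary, LSB first: 001)
Double-and-add from P = (10, 8):
  bit 0 = 0: acc unchanged = O
  bit 1 = 0: acc unchanged = O
  bit 2 = 1: acc = O + (4, 8) = (4, 8)

4P = (4, 8)


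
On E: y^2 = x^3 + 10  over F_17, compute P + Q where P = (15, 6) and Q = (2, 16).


P != Q, so use the chord formula.
s = (y2 - y1) / (x2 - x1) = (10) / (4) mod 17 = 11
x3 = s^2 - x1 - x2 mod 17 = 11^2 - 15 - 2 = 2
y3 = s (x1 - x3) - y1 mod 17 = 11 * (15 - 2) - 6 = 1

P + Q = (2, 1)


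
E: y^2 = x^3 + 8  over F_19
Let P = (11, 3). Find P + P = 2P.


Doubling: s = (3 x1^2 + a) / (2 y1)
s = (3*11^2 + 0) / (2*3) mod 19 = 13
x3 = s^2 - 2 x1 mod 19 = 13^2 - 2*11 = 14
y3 = s (x1 - x3) - y1 mod 19 = 13 * (11 - 14) - 3 = 15

2P = (14, 15)


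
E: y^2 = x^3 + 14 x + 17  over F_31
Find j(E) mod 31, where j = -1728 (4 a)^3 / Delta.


Delta = -16(4 a^3 + 27 b^2) mod 31 = 19
-1728 * (4 a)^3 = -1728 * (4*14)^3 mod 31 = 8
j = 8 * 19^(-1) mod 31 = 20

j = 20 (mod 31)


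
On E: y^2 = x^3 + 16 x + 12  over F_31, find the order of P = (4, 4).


Compute successive multiples of P until we hit O:
  1P = (4, 4)
  2P = (25, 14)
  3P = (3, 26)
  4P = (12, 17)
  5P = (22, 21)
  6P = (19, 18)
  7P = (17, 19)
  8P = (15, 0)
  ... (continuing to 16P)
  16P = O

ord(P) = 16


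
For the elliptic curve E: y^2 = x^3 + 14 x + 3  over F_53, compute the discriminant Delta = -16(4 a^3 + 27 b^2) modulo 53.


4 a^3 + 27 b^2 = 4*14^3 + 27*3^2 = 10976 + 243 = 11219
Delta = -16 * (11219) = -179504
Delta mod 53 = 7

Delta = 7 (mod 53)


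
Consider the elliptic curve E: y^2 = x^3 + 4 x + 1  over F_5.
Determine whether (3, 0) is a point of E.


Check whether y^2 = x^3 + 4 x + 1 (mod 5) for (x, y) = (3, 0).
LHS: y^2 = 0^2 mod 5 = 0
RHS: x^3 + 4 x + 1 = 3^3 + 4*3 + 1 mod 5 = 0
LHS = RHS

Yes, on the curve


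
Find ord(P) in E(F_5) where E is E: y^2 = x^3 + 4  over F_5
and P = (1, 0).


Compute successive multiples of P until we hit O:
  1P = (1, 0)
  2P = O

ord(P) = 2


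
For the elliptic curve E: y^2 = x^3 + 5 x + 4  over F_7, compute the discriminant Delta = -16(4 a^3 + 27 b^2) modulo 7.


4 a^3 + 27 b^2 = 4*5^3 + 27*4^2 = 500 + 432 = 932
Delta = -16 * (932) = -14912
Delta mod 7 = 5

Delta = 5 (mod 7)


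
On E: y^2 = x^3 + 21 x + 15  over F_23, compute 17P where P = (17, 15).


k = 17 = 10001_2 (binary, LSB first: 10001)
Double-and-add from P = (17, 15):
  bit 0 = 1: acc = O + (17, 15) = (17, 15)
  bit 1 = 0: acc unchanged = (17, 15)
  bit 2 = 0: acc unchanged = (17, 15)
  bit 3 = 0: acc unchanged = (17, 15)
  bit 4 = 1: acc = (17, 15) + (13, 22) = (9, 17)

17P = (9, 17)


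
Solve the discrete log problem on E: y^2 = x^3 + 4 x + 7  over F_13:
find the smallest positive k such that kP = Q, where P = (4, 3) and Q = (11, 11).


Enumerate multiples of P until we hit Q = (11, 11):
  1P = (4, 3)
  2P = (5, 10)
  3P = (1, 5)
  4P = (7, 12)
  5P = (11, 2)
  6P = (2, 6)
  7P = (6, 0)
  8P = (2, 7)
  9P = (11, 11)
Match found at i = 9.

k = 9


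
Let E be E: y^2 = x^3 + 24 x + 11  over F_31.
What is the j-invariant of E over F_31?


Delta = -16(4 a^3 + 27 b^2) mod 31 = 29
-1728 * (4 a)^3 = -1728 * (4*24)^3 mod 31 = 30
j = 30 * 29^(-1) mod 31 = 16

j = 16 (mod 31)


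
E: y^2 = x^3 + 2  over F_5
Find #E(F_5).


For each x in F_5, count y with y^2 = x^3 + 0 x + 2 mod 5:
  x = 2: RHS = 0, y in [0]  -> 1 point(s)
  x = 3: RHS = 4, y in [2, 3]  -> 2 point(s)
  x = 4: RHS = 1, y in [1, 4]  -> 2 point(s)
Affine points: 5. Add the point at infinity: total = 6.

#E(F_5) = 6


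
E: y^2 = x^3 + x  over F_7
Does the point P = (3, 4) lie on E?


Check whether y^2 = x^3 + 1 x + 0 (mod 7) for (x, y) = (3, 4).
LHS: y^2 = 4^2 mod 7 = 2
RHS: x^3 + 1 x + 0 = 3^3 + 1*3 + 0 mod 7 = 2
LHS = RHS

Yes, on the curve


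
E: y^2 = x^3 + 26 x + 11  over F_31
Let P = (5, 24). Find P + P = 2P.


Doubling: s = (3 x1^2 + a) / (2 y1)
s = (3*5^2 + 26) / (2*24) mod 31 = 26
x3 = s^2 - 2 x1 mod 31 = 26^2 - 2*5 = 15
y3 = s (x1 - x3) - y1 mod 31 = 26 * (5 - 15) - 24 = 26

2P = (15, 26)


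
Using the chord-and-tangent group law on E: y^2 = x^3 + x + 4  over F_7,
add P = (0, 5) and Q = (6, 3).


P != Q, so use the chord formula.
s = (y2 - y1) / (x2 - x1) = (5) / (6) mod 7 = 2
x3 = s^2 - x1 - x2 mod 7 = 2^2 - 0 - 6 = 5
y3 = s (x1 - x3) - y1 mod 7 = 2 * (0 - 5) - 5 = 6

P + Q = (5, 6)


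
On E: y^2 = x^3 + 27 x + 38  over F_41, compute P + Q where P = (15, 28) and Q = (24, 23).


P != Q, so use the chord formula.
s = (y2 - y1) / (x2 - x1) = (36) / (9) mod 41 = 4
x3 = s^2 - x1 - x2 mod 41 = 4^2 - 15 - 24 = 18
y3 = s (x1 - x3) - y1 mod 41 = 4 * (15 - 18) - 28 = 1

P + Q = (18, 1)


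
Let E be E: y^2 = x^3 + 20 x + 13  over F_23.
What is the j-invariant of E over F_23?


Delta = -16(4 a^3 + 27 b^2) mod 23 = 20
-1728 * (4 a)^3 = -1728 * (4*20)^3 mod 23 = 9
j = 9 * 20^(-1) mod 23 = 20

j = 20 (mod 23)


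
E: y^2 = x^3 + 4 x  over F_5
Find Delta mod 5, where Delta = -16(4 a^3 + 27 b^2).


4 a^3 + 27 b^2 = 4*4^3 + 27*0^2 = 256 + 0 = 256
Delta = -16 * (256) = -4096
Delta mod 5 = 4

Delta = 4 (mod 5)


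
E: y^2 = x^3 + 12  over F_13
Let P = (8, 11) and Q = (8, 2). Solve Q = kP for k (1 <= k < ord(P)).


Enumerate multiples of P until we hit Q = (8, 2):
  1P = (8, 11)
  2P = (0, 8)
  3P = (9, 0)
  4P = (0, 5)
  5P = (8, 2)
Match found at i = 5.

k = 5


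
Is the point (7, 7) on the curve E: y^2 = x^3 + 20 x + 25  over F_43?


Check whether y^2 = x^3 + 20 x + 25 (mod 43) for (x, y) = (7, 7).
LHS: y^2 = 7^2 mod 43 = 6
RHS: x^3 + 20 x + 25 = 7^3 + 20*7 + 25 mod 43 = 35
LHS != RHS

No, not on the curve


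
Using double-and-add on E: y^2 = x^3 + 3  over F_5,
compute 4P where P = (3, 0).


k = 4 = 100_2 (binary, LSB first: 001)
Double-and-add from P = (3, 0):
  bit 0 = 0: acc unchanged = O
  bit 1 = 0: acc unchanged = O
  bit 2 = 1: acc = O + O = O

4P = O


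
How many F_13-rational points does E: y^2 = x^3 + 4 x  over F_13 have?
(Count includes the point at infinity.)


For each x in F_13, count y with y^2 = x^3 + 4 x + 0 mod 13:
  x = 0: RHS = 0, y in [0]  -> 1 point(s)
  x = 2: RHS = 3, y in [4, 9]  -> 2 point(s)
  x = 3: RHS = 0, y in [0]  -> 1 point(s)
  x = 10: RHS = 0, y in [0]  -> 1 point(s)
  x = 11: RHS = 10, y in [6, 7]  -> 2 point(s)
Affine points: 7. Add the point at infinity: total = 8.

#E(F_13) = 8


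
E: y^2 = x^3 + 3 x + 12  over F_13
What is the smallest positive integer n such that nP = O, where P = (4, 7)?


Compute successive multiples of P until we hit O:
  1P = (4, 7)
  2P = (6, 8)
  3P = (0, 8)
  4P = (5, 3)
  5P = (7, 5)
  6P = (1, 4)
  7P = (9, 1)
  8P = (3, 10)
  ... (continuing to 18P)
  18P = O

ord(P) = 18


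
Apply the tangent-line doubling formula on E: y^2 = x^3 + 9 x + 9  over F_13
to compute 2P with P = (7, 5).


Doubling: s = (3 x1^2 + a) / (2 y1)
s = (3*7^2 + 9) / (2*5) mod 13 = 0
x3 = s^2 - 2 x1 mod 13 = 0^2 - 2*7 = 12
y3 = s (x1 - x3) - y1 mod 13 = 0 * (7 - 12) - 5 = 8

2P = (12, 8)


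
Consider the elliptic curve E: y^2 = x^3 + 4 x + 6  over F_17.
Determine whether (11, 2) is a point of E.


Check whether y^2 = x^3 + 4 x + 6 (mod 17) for (x, y) = (11, 2).
LHS: y^2 = 2^2 mod 17 = 4
RHS: x^3 + 4 x + 6 = 11^3 + 4*11 + 6 mod 17 = 4
LHS = RHS

Yes, on the curve


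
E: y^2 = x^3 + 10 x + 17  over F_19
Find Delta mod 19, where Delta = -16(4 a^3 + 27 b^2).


4 a^3 + 27 b^2 = 4*10^3 + 27*17^2 = 4000 + 7803 = 11803
Delta = -16 * (11803) = -188848
Delta mod 19 = 12

Delta = 12 (mod 19)


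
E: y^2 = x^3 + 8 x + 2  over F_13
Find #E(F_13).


For each x in F_13, count y with y^2 = x^3 + 8 x + 2 mod 13:
  x = 2: RHS = 0, y in [0]  -> 1 point(s)
  x = 3: RHS = 1, y in [1, 12]  -> 2 point(s)
  x = 9: RHS = 10, y in [6, 7]  -> 2 point(s)
  x = 10: RHS = 3, y in [4, 9]  -> 2 point(s)
  x = 11: RHS = 4, y in [2, 11]  -> 2 point(s)
Affine points: 9. Add the point at infinity: total = 10.

#E(F_13) = 10


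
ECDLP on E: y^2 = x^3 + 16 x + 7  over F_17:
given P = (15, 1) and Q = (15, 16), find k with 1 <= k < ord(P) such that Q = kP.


Enumerate multiples of P until we hit Q = (15, 16):
  1P = (15, 1)
  2P = (13, 10)
  3P = (5, 5)
  4P = (6, 9)
  5P = (14, 0)
  6P = (6, 8)
  7P = (5, 12)
  8P = (13, 7)
  9P = (15, 16)
Match found at i = 9.

k = 9


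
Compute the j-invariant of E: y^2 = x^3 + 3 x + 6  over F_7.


Delta = -16(4 a^3 + 27 b^2) mod 7 = 3
-1728 * (4 a)^3 = -1728 * (4*3)^3 mod 7 = 6
j = 6 * 3^(-1) mod 7 = 2

j = 2 (mod 7)


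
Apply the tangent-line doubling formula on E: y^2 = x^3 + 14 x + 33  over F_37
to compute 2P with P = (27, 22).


Doubling: s = (3 x1^2 + a) / (2 y1)
s = (3*27^2 + 14) / (2*22) mod 37 = 29
x3 = s^2 - 2 x1 mod 37 = 29^2 - 2*27 = 10
y3 = s (x1 - x3) - y1 mod 37 = 29 * (27 - 10) - 22 = 27

2P = (10, 27)


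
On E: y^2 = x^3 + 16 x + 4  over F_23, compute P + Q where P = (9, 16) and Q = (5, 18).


P != Q, so use the chord formula.
s = (y2 - y1) / (x2 - x1) = (2) / (19) mod 23 = 11
x3 = s^2 - x1 - x2 mod 23 = 11^2 - 9 - 5 = 15
y3 = s (x1 - x3) - y1 mod 23 = 11 * (9 - 15) - 16 = 10

P + Q = (15, 10)


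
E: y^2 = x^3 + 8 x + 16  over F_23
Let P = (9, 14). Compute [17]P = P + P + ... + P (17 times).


k = 17 = 10001_2 (binary, LSB first: 10001)
Double-and-add from P = (9, 14):
  bit 0 = 1: acc = O + (9, 14) = (9, 14)
  bit 1 = 0: acc unchanged = (9, 14)
  bit 2 = 0: acc unchanged = (9, 14)
  bit 3 = 0: acc unchanged = (9, 14)
  bit 4 = 1: acc = (9, 14) + (18, 9) = (0, 4)

17P = (0, 4)


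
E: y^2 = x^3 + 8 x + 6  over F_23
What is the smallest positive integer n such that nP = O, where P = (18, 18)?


Compute successive multiples of P until we hit O:
  1P = (18, 18)
  2P = (0, 12)
  3P = (0, 11)
  4P = (18, 5)
  5P = O

ord(P) = 5


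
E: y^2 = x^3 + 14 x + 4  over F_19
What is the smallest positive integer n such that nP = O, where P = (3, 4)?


Compute successive multiples of P until we hit O:
  1P = (3, 4)
  2P = (17, 5)
  3P = (15, 6)
  4P = (10, 17)
  5P = (11, 11)
  6P = (12, 0)
  7P = (11, 8)
  8P = (10, 2)
  ... (continuing to 12P)
  12P = O

ord(P) = 12


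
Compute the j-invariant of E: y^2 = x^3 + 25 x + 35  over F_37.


Delta = -16(4 a^3 + 27 b^2) mod 37 = 10
-1728 * (4 a)^3 = -1728 * (4*25)^3 mod 37 = 11
j = 11 * 10^(-1) mod 37 = 27

j = 27 (mod 37)


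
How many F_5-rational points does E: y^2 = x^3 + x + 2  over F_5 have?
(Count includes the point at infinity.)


For each x in F_5, count y with y^2 = x^3 + 1 x + 2 mod 5:
  x = 1: RHS = 4, y in [2, 3]  -> 2 point(s)
  x = 4: RHS = 0, y in [0]  -> 1 point(s)
Affine points: 3. Add the point at infinity: total = 4.

#E(F_5) = 4


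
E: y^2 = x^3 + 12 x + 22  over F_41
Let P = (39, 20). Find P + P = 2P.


Doubling: s = (3 x1^2 + a) / (2 y1)
s = (3*39^2 + 12) / (2*20) mod 41 = 17
x3 = s^2 - 2 x1 mod 41 = 17^2 - 2*39 = 6
y3 = s (x1 - x3) - y1 mod 41 = 17 * (39 - 6) - 20 = 8

2P = (6, 8)


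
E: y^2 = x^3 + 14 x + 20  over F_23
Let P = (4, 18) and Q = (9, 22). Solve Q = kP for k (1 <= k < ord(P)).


Enumerate multiples of P until we hit Q = (9, 22):
  1P = (4, 18)
  2P = (1, 14)
  3P = (7, 1)
  4P = (16, 4)
  5P = (5, 10)
  6P = (9, 22)
Match found at i = 6.

k = 6


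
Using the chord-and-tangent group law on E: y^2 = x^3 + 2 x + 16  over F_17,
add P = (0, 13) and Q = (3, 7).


P != Q, so use the chord formula.
s = (y2 - y1) / (x2 - x1) = (11) / (3) mod 17 = 15
x3 = s^2 - x1 - x2 mod 17 = 15^2 - 0 - 3 = 1
y3 = s (x1 - x3) - y1 mod 17 = 15 * (0 - 1) - 13 = 6

P + Q = (1, 6)


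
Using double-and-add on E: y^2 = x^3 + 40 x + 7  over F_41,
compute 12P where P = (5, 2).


k = 12 = 1100_2 (binary, LSB first: 0011)
Double-and-add from P = (5, 2):
  bit 0 = 0: acc unchanged = O
  bit 1 = 0: acc unchanged = O
  bit 2 = 1: acc = O + (3, 21) = (3, 21)
  bit 3 = 1: acc = (3, 21) + (14, 21) = (24, 20)

12P = (24, 20)


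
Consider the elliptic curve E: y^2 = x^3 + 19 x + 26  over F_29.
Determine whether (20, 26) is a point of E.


Check whether y^2 = x^3 + 19 x + 26 (mod 29) for (x, y) = (20, 26).
LHS: y^2 = 26^2 mod 29 = 9
RHS: x^3 + 19 x + 26 = 20^3 + 19*20 + 26 mod 29 = 25
LHS != RHS

No, not on the curve


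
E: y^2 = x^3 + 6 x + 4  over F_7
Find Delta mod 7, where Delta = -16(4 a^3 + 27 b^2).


4 a^3 + 27 b^2 = 4*6^3 + 27*4^2 = 864 + 432 = 1296
Delta = -16 * (1296) = -20736
Delta mod 7 = 5

Delta = 5 (mod 7)


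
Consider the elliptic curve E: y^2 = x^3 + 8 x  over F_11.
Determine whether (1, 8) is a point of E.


Check whether y^2 = x^3 + 8 x + 0 (mod 11) for (x, y) = (1, 8).
LHS: y^2 = 8^2 mod 11 = 9
RHS: x^3 + 8 x + 0 = 1^3 + 8*1 + 0 mod 11 = 9
LHS = RHS

Yes, on the curve


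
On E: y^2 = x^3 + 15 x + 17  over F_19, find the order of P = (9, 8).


Compute successive multiples of P until we hit O:
  1P = (9, 8)
  2P = (6, 0)
  3P = (9, 11)
  4P = O

ord(P) = 4


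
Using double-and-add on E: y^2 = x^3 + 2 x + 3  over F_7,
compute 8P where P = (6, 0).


k = 8 = 1000_2 (binary, LSB first: 0001)
Double-and-add from P = (6, 0):
  bit 0 = 0: acc unchanged = O
  bit 1 = 0: acc unchanged = O
  bit 2 = 0: acc unchanged = O
  bit 3 = 1: acc = O + O = O

8P = O


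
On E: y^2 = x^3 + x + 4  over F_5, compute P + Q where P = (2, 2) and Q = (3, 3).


P != Q, so use the chord formula.
s = (y2 - y1) / (x2 - x1) = (1) / (1) mod 5 = 1
x3 = s^2 - x1 - x2 mod 5 = 1^2 - 2 - 3 = 1
y3 = s (x1 - x3) - y1 mod 5 = 1 * (2 - 1) - 2 = 4

P + Q = (1, 4)


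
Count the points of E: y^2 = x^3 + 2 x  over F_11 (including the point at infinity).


For each x in F_11, count y with y^2 = x^3 + 2 x + 0 mod 11:
  x = 0: RHS = 0, y in [0]  -> 1 point(s)
  x = 1: RHS = 3, y in [5, 6]  -> 2 point(s)
  x = 2: RHS = 1, y in [1, 10]  -> 2 point(s)
  x = 3: RHS = 0, y in [0]  -> 1 point(s)
  x = 5: RHS = 3, y in [5, 6]  -> 2 point(s)
  x = 7: RHS = 5, y in [4, 7]  -> 2 point(s)
  x = 8: RHS = 0, y in [0]  -> 1 point(s)
Affine points: 11. Add the point at infinity: total = 12.

#E(F_11) = 12


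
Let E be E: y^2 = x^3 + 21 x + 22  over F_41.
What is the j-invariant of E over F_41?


Delta = -16(4 a^3 + 27 b^2) mod 41 = 4
-1728 * (4 a)^3 = -1728 * (4*21)^3 mod 41 = 34
j = 34 * 4^(-1) mod 41 = 29

j = 29 (mod 41)


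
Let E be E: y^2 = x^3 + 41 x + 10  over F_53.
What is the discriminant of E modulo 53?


4 a^3 + 27 b^2 = 4*41^3 + 27*10^2 = 275684 + 2700 = 278384
Delta = -16 * (278384) = -4454144
Delta mod 53 = 29

Delta = 29 (mod 53)


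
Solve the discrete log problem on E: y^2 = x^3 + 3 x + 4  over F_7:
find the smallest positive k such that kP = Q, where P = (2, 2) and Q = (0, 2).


Enumerate multiples of P until we hit Q = (0, 2):
  1P = (2, 2)
  2P = (0, 2)
Match found at i = 2.

k = 2


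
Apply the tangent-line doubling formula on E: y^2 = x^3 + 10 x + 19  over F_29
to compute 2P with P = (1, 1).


Doubling: s = (3 x1^2 + a) / (2 y1)
s = (3*1^2 + 10) / (2*1) mod 29 = 21
x3 = s^2 - 2 x1 mod 29 = 21^2 - 2*1 = 4
y3 = s (x1 - x3) - y1 mod 29 = 21 * (1 - 4) - 1 = 23

2P = (4, 23)


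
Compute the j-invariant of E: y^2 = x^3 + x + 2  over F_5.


Delta = -16(4 a^3 + 27 b^2) mod 5 = 3
-1728 * (4 a)^3 = -1728 * (4*1)^3 mod 5 = 3
j = 3 * 3^(-1) mod 5 = 1

j = 1 (mod 5)


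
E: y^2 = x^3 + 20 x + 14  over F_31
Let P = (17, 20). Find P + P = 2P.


Doubling: s = (3 x1^2 + a) / (2 y1)
s = (3*17^2 + 20) / (2*20) mod 31 = 9
x3 = s^2 - 2 x1 mod 31 = 9^2 - 2*17 = 16
y3 = s (x1 - x3) - y1 mod 31 = 9 * (17 - 16) - 20 = 20

2P = (16, 20)


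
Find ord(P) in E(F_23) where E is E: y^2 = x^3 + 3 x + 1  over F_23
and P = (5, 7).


Compute successive multiples of P until we hit O:
  1P = (5, 7)
  2P = (14, 2)
  3P = (8, 10)
  4P = (11, 10)
  5P = (13, 12)
  6P = (0, 22)
  7P = (4, 13)
  8P = (4, 10)
  ... (continuing to 15P)
  15P = O

ord(P) = 15


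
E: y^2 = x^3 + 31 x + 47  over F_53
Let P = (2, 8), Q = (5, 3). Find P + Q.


P != Q, so use the chord formula.
s = (y2 - y1) / (x2 - x1) = (48) / (3) mod 53 = 16
x3 = s^2 - x1 - x2 mod 53 = 16^2 - 2 - 5 = 37
y3 = s (x1 - x3) - y1 mod 53 = 16 * (2 - 37) - 8 = 15

P + Q = (37, 15)


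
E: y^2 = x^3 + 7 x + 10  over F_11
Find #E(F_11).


For each x in F_11, count y with y^2 = x^3 + 7 x + 10 mod 11:
  x = 3: RHS = 3, y in [5, 6]  -> 2 point(s)
  x = 4: RHS = 3, y in [5, 6]  -> 2 point(s)
  x = 5: RHS = 5, y in [4, 7]  -> 2 point(s)
  x = 6: RHS = 4, y in [2, 9]  -> 2 point(s)
Affine points: 8. Add the point at infinity: total = 9.

#E(F_11) = 9


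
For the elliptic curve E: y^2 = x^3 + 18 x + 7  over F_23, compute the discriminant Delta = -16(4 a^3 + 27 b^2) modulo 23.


4 a^3 + 27 b^2 = 4*18^3 + 27*7^2 = 23328 + 1323 = 24651
Delta = -16 * (24651) = -394416
Delta mod 23 = 11

Delta = 11 (mod 23)


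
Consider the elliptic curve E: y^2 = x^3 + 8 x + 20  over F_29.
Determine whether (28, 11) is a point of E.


Check whether y^2 = x^3 + 8 x + 20 (mod 29) for (x, y) = (28, 11).
LHS: y^2 = 11^2 mod 29 = 5
RHS: x^3 + 8 x + 20 = 28^3 + 8*28 + 20 mod 29 = 11
LHS != RHS

No, not on the curve


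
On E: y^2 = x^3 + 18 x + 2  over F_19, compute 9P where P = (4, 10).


k = 9 = 1001_2 (binary, LSB first: 1001)
Double-and-add from P = (4, 10):
  bit 0 = 1: acc = O + (4, 10) = (4, 10)
  bit 1 = 0: acc unchanged = (4, 10)
  bit 2 = 0: acc unchanged = (4, 10)
  bit 3 = 1: acc = (4, 10) + (10, 2) = (11, 12)

9P = (11, 12)


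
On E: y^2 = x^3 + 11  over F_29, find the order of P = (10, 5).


Compute successive multiples of P until we hit O:
  1P = (10, 5)
  2P = (10, 24)
  3P = O

ord(P) = 3


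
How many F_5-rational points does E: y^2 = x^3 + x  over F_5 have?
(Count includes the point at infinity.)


For each x in F_5, count y with y^2 = x^3 + 1 x + 0 mod 5:
  x = 0: RHS = 0, y in [0]  -> 1 point(s)
  x = 2: RHS = 0, y in [0]  -> 1 point(s)
  x = 3: RHS = 0, y in [0]  -> 1 point(s)
Affine points: 3. Add the point at infinity: total = 4.

#E(F_5) = 4


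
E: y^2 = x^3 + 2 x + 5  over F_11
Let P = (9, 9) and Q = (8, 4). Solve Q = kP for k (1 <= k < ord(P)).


Enumerate multiples of P until we hit Q = (8, 4):
  1P = (9, 9)
  2P = (8, 4)
Match found at i = 2.

k = 2


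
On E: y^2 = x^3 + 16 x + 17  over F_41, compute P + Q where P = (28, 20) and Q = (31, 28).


P != Q, so use the chord formula.
s = (y2 - y1) / (x2 - x1) = (8) / (3) mod 41 = 30
x3 = s^2 - x1 - x2 mod 41 = 30^2 - 28 - 31 = 21
y3 = s (x1 - x3) - y1 mod 41 = 30 * (28 - 21) - 20 = 26

P + Q = (21, 26)


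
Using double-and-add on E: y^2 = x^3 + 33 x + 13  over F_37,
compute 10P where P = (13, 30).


k = 10 = 1010_2 (binary, LSB first: 0101)
Double-and-add from P = (13, 30):
  bit 0 = 0: acc unchanged = O
  bit 1 = 1: acc = O + (18, 36) = (18, 36)
  bit 2 = 0: acc unchanged = (18, 36)
  bit 3 = 1: acc = (18, 36) + (17, 23) = (23, 10)

10P = (23, 10)


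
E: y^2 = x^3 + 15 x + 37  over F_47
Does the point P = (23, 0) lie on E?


Check whether y^2 = x^3 + 15 x + 37 (mod 47) for (x, y) = (23, 0).
LHS: y^2 = 0^2 mod 47 = 0
RHS: x^3 + 15 x + 37 = 23^3 + 15*23 + 37 mod 47 = 0
LHS = RHS

Yes, on the curve


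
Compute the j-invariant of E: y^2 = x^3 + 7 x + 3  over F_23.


Delta = -16(4 a^3 + 27 b^2) mod 23 = 12
-1728 * (4 a)^3 = -1728 * (4*7)^3 mod 23 = 16
j = 16 * 12^(-1) mod 23 = 9

j = 9 (mod 23)


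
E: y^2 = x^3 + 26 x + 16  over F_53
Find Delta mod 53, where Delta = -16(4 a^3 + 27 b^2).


4 a^3 + 27 b^2 = 4*26^3 + 27*16^2 = 70304 + 6912 = 77216
Delta = -16 * (77216) = -1235456
Delta mod 53 = 27

Delta = 27 (mod 53)


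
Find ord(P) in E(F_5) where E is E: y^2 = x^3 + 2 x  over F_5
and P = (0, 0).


Compute successive multiples of P until we hit O:
  1P = (0, 0)
  2P = O

ord(P) = 2


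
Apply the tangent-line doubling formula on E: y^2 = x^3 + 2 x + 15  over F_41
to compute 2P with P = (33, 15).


Doubling: s = (3 x1^2 + a) / (2 y1)
s = (3*33^2 + 2) / (2*15) mod 41 = 1
x3 = s^2 - 2 x1 mod 41 = 1^2 - 2*33 = 17
y3 = s (x1 - x3) - y1 mod 41 = 1 * (33 - 17) - 15 = 1

2P = (17, 1)


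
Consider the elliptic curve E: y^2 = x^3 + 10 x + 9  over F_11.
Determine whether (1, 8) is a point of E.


Check whether y^2 = x^3 + 10 x + 9 (mod 11) for (x, y) = (1, 8).
LHS: y^2 = 8^2 mod 11 = 9
RHS: x^3 + 10 x + 9 = 1^3 + 10*1 + 9 mod 11 = 9
LHS = RHS

Yes, on the curve


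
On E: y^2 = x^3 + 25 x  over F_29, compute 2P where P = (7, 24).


k = 2 = 10_2 (binary, LSB first: 01)
Double-and-add from P = (7, 24):
  bit 0 = 0: acc unchanged = O
  bit 1 = 1: acc = O + (22, 2) = (22, 2)

2P = (22, 2)


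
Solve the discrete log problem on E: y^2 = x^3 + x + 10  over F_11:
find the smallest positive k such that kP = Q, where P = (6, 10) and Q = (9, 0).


Enumerate multiples of P until we hit Q = (9, 0):
  1P = (6, 10)
  2P = (2, 3)
  3P = (4, 10)
  4P = (1, 1)
  5P = (9, 0)
Match found at i = 5.

k = 5


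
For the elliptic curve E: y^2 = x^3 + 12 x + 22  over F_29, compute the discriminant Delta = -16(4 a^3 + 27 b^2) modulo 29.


4 a^3 + 27 b^2 = 4*12^3 + 27*22^2 = 6912 + 13068 = 19980
Delta = -16 * (19980) = -319680
Delta mod 29 = 16

Delta = 16 (mod 29)


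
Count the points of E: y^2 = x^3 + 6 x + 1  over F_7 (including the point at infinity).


For each x in F_7, count y with y^2 = x^3 + 6 x + 1 mod 7:
  x = 0: RHS = 1, y in [1, 6]  -> 2 point(s)
  x = 1: RHS = 1, y in [1, 6]  -> 2 point(s)
  x = 2: RHS = 0, y in [0]  -> 1 point(s)
  x = 3: RHS = 4, y in [2, 5]  -> 2 point(s)
  x = 5: RHS = 2, y in [3, 4]  -> 2 point(s)
  x = 6: RHS = 1, y in [1, 6]  -> 2 point(s)
Affine points: 11. Add the point at infinity: total = 12.

#E(F_7) = 12


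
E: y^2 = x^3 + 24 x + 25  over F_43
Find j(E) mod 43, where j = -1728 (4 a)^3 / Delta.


Delta = -16(4 a^3 + 27 b^2) mod 43 = 29
-1728 * (4 a)^3 = -1728 * (4*24)^3 mod 43 = 41
j = 41 * 29^(-1) mod 43 = 37

j = 37 (mod 43)


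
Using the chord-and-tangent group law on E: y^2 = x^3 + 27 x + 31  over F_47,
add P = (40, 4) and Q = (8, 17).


P != Q, so use the chord formula.
s = (y2 - y1) / (x2 - x1) = (13) / (15) mod 47 = 4
x3 = s^2 - x1 - x2 mod 47 = 4^2 - 40 - 8 = 15
y3 = s (x1 - x3) - y1 mod 47 = 4 * (40 - 15) - 4 = 2

P + Q = (15, 2)


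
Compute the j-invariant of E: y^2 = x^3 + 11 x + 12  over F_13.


Delta = -16(4 a^3 + 27 b^2) mod 13 = 2
-1728 * (4 a)^3 = -1728 * (4*11)^3 mod 13 = 8
j = 8 * 2^(-1) mod 13 = 4

j = 4 (mod 13)


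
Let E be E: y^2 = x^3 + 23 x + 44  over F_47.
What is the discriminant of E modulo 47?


4 a^3 + 27 b^2 = 4*23^3 + 27*44^2 = 48668 + 52272 = 100940
Delta = -16 * (100940) = -1615040
Delta mod 47 = 21

Delta = 21 (mod 47)


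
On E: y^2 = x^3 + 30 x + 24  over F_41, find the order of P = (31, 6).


Compute successive multiples of P until we hit O:
  1P = (31, 6)
  2P = (28, 15)
  3P = (32, 38)
  4P = (18, 0)
  5P = (32, 3)
  6P = (28, 26)
  7P = (31, 35)
  8P = O

ord(P) = 8


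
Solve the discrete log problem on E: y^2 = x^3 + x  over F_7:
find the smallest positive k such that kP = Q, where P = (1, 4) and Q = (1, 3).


Enumerate multiples of P until we hit Q = (1, 3):
  1P = (1, 4)
  2P = (0, 0)
  3P = (1, 3)
Match found at i = 3.

k = 3


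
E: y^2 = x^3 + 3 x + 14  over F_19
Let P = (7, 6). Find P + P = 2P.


Doubling: s = (3 x1^2 + a) / (2 y1)
s = (3*7^2 + 3) / (2*6) mod 19 = 3
x3 = s^2 - 2 x1 mod 19 = 3^2 - 2*7 = 14
y3 = s (x1 - x3) - y1 mod 19 = 3 * (7 - 14) - 6 = 11

2P = (14, 11)


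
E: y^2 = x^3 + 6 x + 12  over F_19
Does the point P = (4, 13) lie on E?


Check whether y^2 = x^3 + 6 x + 12 (mod 19) for (x, y) = (4, 13).
LHS: y^2 = 13^2 mod 19 = 17
RHS: x^3 + 6 x + 12 = 4^3 + 6*4 + 12 mod 19 = 5
LHS != RHS

No, not on the curve


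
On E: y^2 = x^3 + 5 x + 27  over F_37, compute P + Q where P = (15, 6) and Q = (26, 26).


P != Q, so use the chord formula.
s = (y2 - y1) / (x2 - x1) = (20) / (11) mod 37 = 22
x3 = s^2 - x1 - x2 mod 37 = 22^2 - 15 - 26 = 36
y3 = s (x1 - x3) - y1 mod 37 = 22 * (15 - 36) - 6 = 13

P + Q = (36, 13)


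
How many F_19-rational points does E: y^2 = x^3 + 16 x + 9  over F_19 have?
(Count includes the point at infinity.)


For each x in F_19, count y with y^2 = x^3 + 16 x + 9 mod 19:
  x = 0: RHS = 9, y in [3, 16]  -> 2 point(s)
  x = 1: RHS = 7, y in [8, 11]  -> 2 point(s)
  x = 2: RHS = 11, y in [7, 12]  -> 2 point(s)
  x = 4: RHS = 4, y in [2, 17]  -> 2 point(s)
  x = 5: RHS = 5, y in [9, 10]  -> 2 point(s)
  x = 6: RHS = 17, y in [6, 13]  -> 2 point(s)
  x = 13: RHS = 1, y in [1, 18]  -> 2 point(s)
  x = 17: RHS = 7, y in [8, 11]  -> 2 point(s)
  x = 18: RHS = 11, y in [7, 12]  -> 2 point(s)
Affine points: 18. Add the point at infinity: total = 19.

#E(F_19) = 19


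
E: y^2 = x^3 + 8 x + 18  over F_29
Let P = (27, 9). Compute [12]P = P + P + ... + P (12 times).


k = 12 = 1100_2 (binary, LSB first: 0011)
Double-and-add from P = (27, 9):
  bit 0 = 0: acc unchanged = O
  bit 1 = 0: acc unchanged = O
  bit 2 = 1: acc = O + (11, 4) = (11, 4)
  bit 3 = 1: acc = (11, 4) + (13, 12) = (21, 14)

12P = (21, 14)


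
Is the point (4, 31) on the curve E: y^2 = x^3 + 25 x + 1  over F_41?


Check whether y^2 = x^3 + 25 x + 1 (mod 41) for (x, y) = (4, 31).
LHS: y^2 = 31^2 mod 41 = 18
RHS: x^3 + 25 x + 1 = 4^3 + 25*4 + 1 mod 41 = 1
LHS != RHS

No, not on the curve


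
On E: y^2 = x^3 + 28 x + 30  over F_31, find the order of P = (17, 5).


Compute successive multiples of P until we hit O:
  1P = (17, 5)
  2P = (17, 26)
  3P = O

ord(P) = 3


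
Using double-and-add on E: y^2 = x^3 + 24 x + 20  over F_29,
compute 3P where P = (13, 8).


k = 3 = 11_2 (binary, LSB first: 11)
Double-and-add from P = (13, 8):
  bit 0 = 1: acc = O + (13, 8) = (13, 8)
  bit 1 = 1: acc = (13, 8) + (10, 10) = (0, 22)

3P = (0, 22)


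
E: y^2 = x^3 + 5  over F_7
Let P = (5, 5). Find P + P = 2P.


Doubling: s = (3 x1^2 + a) / (2 y1)
s = (3*5^2 + 0) / (2*5) mod 7 = 4
x3 = s^2 - 2 x1 mod 7 = 4^2 - 2*5 = 6
y3 = s (x1 - x3) - y1 mod 7 = 4 * (5 - 6) - 5 = 5

2P = (6, 5)


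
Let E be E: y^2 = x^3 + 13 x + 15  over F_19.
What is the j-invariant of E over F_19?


Delta = -16(4 a^3 + 27 b^2) mod 19 = 15
-1728 * (4 a)^3 = -1728 * (4*13)^3 mod 19 = 8
j = 8 * 15^(-1) mod 19 = 17

j = 17 (mod 19)


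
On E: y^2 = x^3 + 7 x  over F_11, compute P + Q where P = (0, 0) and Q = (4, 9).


P != Q, so use the chord formula.
s = (y2 - y1) / (x2 - x1) = (9) / (4) mod 11 = 5
x3 = s^2 - x1 - x2 mod 11 = 5^2 - 0 - 4 = 10
y3 = s (x1 - x3) - y1 mod 11 = 5 * (0 - 10) - 0 = 5

P + Q = (10, 5)


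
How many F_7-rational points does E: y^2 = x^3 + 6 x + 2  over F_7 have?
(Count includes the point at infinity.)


For each x in F_7, count y with y^2 = x^3 + 6 x + 2 mod 7:
  x = 0: RHS = 2, y in [3, 4]  -> 2 point(s)
  x = 1: RHS = 2, y in [3, 4]  -> 2 point(s)
  x = 2: RHS = 1, y in [1, 6]  -> 2 point(s)
  x = 6: RHS = 2, y in [3, 4]  -> 2 point(s)
Affine points: 8. Add the point at infinity: total = 9.

#E(F_7) = 9


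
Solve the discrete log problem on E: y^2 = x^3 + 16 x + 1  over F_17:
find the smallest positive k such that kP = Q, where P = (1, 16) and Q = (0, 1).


Enumerate multiples of P until we hit Q = (0, 1):
  1P = (1, 16)
  2P = (16, 16)
  3P = (0, 1)
Match found at i = 3.

k = 3


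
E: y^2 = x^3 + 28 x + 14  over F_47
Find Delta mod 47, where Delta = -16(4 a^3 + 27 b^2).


4 a^3 + 27 b^2 = 4*28^3 + 27*14^2 = 87808 + 5292 = 93100
Delta = -16 * (93100) = -1489600
Delta mod 47 = 18

Delta = 18 (mod 47)


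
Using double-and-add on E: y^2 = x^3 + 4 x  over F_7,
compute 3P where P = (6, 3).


k = 3 = 11_2 (binary, LSB first: 11)
Double-and-add from P = (6, 3):
  bit 0 = 1: acc = O + (6, 3) = (6, 3)
  bit 1 = 1: acc = (6, 3) + (2, 4) = (3, 5)

3P = (3, 5)


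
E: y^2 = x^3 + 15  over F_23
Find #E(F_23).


For each x in F_23, count y with y^2 = x^3 + 0 x + 15 mod 23:
  x = 1: RHS = 16, y in [4, 19]  -> 2 point(s)
  x = 2: RHS = 0, y in [0]  -> 1 point(s)
  x = 5: RHS = 2, y in [5, 18]  -> 2 point(s)
  x = 6: RHS = 1, y in [1, 22]  -> 2 point(s)
  x = 7: RHS = 13, y in [6, 17]  -> 2 point(s)
  x = 9: RHS = 8, y in [10, 13]  -> 2 point(s)
  x = 10: RHS = 3, y in [7, 16]  -> 2 point(s)
  x = 11: RHS = 12, y in [9, 14]  -> 2 point(s)
  x = 12: RHS = 18, y in [8, 15]  -> 2 point(s)
  x = 13: RHS = 4, y in [2, 21]  -> 2 point(s)
  x = 15: RHS = 9, y in [3, 20]  -> 2 point(s)
  x = 17: RHS = 6, y in [11, 12]  -> 2 point(s)
Affine points: 23. Add the point at infinity: total = 24.

#E(F_23) = 24


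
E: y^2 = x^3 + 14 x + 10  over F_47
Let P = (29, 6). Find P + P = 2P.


Doubling: s = (3 x1^2 + a) / (2 y1)
s = (3*29^2 + 14) / (2*6) mod 47 = 43
x3 = s^2 - 2 x1 mod 47 = 43^2 - 2*29 = 5
y3 = s (x1 - x3) - y1 mod 47 = 43 * (29 - 5) - 6 = 39

2P = (5, 39)


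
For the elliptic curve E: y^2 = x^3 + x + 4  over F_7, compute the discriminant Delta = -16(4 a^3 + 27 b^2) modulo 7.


4 a^3 + 27 b^2 = 4*1^3 + 27*4^2 = 4 + 432 = 436
Delta = -16 * (436) = -6976
Delta mod 7 = 3

Delta = 3 (mod 7)


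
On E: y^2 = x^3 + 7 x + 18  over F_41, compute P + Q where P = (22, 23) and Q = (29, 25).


P != Q, so use the chord formula.
s = (y2 - y1) / (x2 - x1) = (2) / (7) mod 41 = 12
x3 = s^2 - x1 - x2 mod 41 = 12^2 - 22 - 29 = 11
y3 = s (x1 - x3) - y1 mod 41 = 12 * (22 - 11) - 23 = 27

P + Q = (11, 27)


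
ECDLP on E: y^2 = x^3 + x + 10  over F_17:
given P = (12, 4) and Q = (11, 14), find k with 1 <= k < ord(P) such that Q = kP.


Enumerate multiples of P until we hit Q = (11, 14):
  1P = (12, 4)
  2P = (11, 14)
Match found at i = 2.

k = 2


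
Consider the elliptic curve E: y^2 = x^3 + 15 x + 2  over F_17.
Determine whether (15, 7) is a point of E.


Check whether y^2 = x^3 + 15 x + 2 (mod 17) for (x, y) = (15, 7).
LHS: y^2 = 7^2 mod 17 = 15
RHS: x^3 + 15 x + 2 = 15^3 + 15*15 + 2 mod 17 = 15
LHS = RHS

Yes, on the curve


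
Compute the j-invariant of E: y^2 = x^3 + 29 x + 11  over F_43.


Delta = -16(4 a^3 + 27 b^2) mod 43 = 20
-1728 * (4 a)^3 = -1728 * (4*29)^3 mod 43 = 32
j = 32 * 20^(-1) mod 43 = 36

j = 36 (mod 43)


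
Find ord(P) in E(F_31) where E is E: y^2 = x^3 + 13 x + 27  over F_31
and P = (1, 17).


Compute successive multiples of P until we hit O:
  1P = (1, 17)
  2P = (23, 0)
  3P = (1, 14)
  4P = O

ord(P) = 4


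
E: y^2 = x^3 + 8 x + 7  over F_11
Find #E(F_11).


For each x in F_11, count y with y^2 = x^3 + 8 x + 7 mod 11:
  x = 1: RHS = 5, y in [4, 7]  -> 2 point(s)
  x = 2: RHS = 9, y in [3, 8]  -> 2 point(s)
  x = 3: RHS = 3, y in [5, 6]  -> 2 point(s)
  x = 4: RHS = 4, y in [2, 9]  -> 2 point(s)
  x = 8: RHS = 0, y in [0]  -> 1 point(s)
  x = 9: RHS = 5, y in [4, 7]  -> 2 point(s)
  x = 10: RHS = 9, y in [3, 8]  -> 2 point(s)
Affine points: 13. Add the point at infinity: total = 14.

#E(F_11) = 14


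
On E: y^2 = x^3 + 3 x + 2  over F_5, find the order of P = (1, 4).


Compute successive multiples of P until we hit O:
  1P = (1, 4)
  2P = (2, 4)
  3P = (2, 1)
  4P = (1, 1)
  5P = O

ord(P) = 5


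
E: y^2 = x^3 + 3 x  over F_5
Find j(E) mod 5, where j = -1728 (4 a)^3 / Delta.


Delta = -16(4 a^3 + 27 b^2) mod 5 = 2
-1728 * (4 a)^3 = -1728 * (4*3)^3 mod 5 = 1
j = 1 * 2^(-1) mod 5 = 3

j = 3 (mod 5)


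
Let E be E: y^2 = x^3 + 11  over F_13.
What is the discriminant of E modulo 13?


4 a^3 + 27 b^2 = 4*0^3 + 27*11^2 = 0 + 3267 = 3267
Delta = -16 * (3267) = -52272
Delta mod 13 = 1

Delta = 1 (mod 13)


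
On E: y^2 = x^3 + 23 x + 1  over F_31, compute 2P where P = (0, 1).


Doubling: s = (3 x1^2 + a) / (2 y1)
s = (3*0^2 + 23) / (2*1) mod 31 = 27
x3 = s^2 - 2 x1 mod 31 = 27^2 - 2*0 = 16
y3 = s (x1 - x3) - y1 mod 31 = 27 * (0 - 16) - 1 = 1

2P = (16, 1)


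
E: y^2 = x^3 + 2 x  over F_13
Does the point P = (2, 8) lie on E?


Check whether y^2 = x^3 + 2 x + 0 (mod 13) for (x, y) = (2, 8).
LHS: y^2 = 8^2 mod 13 = 12
RHS: x^3 + 2 x + 0 = 2^3 + 2*2 + 0 mod 13 = 12
LHS = RHS

Yes, on the curve


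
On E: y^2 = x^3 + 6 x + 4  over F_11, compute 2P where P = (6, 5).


k = 2 = 10_2 (binary, LSB first: 01)
Double-and-add from P = (6, 5):
  bit 0 = 0: acc unchanged = O
  bit 1 = 1: acc = O + (4, 9) = (4, 9)

2P = (4, 9)


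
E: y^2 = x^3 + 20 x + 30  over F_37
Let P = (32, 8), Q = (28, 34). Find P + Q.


P != Q, so use the chord formula.
s = (y2 - y1) / (x2 - x1) = (26) / (33) mod 37 = 12
x3 = s^2 - x1 - x2 mod 37 = 12^2 - 32 - 28 = 10
y3 = s (x1 - x3) - y1 mod 37 = 12 * (32 - 10) - 8 = 34

P + Q = (10, 34)


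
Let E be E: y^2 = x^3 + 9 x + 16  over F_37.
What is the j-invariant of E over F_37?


Delta = -16(4 a^3 + 27 b^2) mod 37 = 2
-1728 * (4 a)^3 = -1728 * (4*9)^3 mod 37 = 26
j = 26 * 2^(-1) mod 37 = 13

j = 13 (mod 37)


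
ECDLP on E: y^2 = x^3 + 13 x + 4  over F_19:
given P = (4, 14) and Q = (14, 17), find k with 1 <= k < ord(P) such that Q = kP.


Enumerate multiples of P until we hit Q = (14, 17):
  1P = (4, 14)
  2P = (18, 3)
  3P = (14, 2)
  4P = (7, 1)
  5P = (12, 8)
  6P = (0, 2)
  7P = (5, 2)
  8P = (2, 0)
  9P = (5, 17)
  10P = (0, 17)
  11P = (12, 11)
  12P = (7, 18)
  13P = (14, 17)
Match found at i = 13.

k = 13


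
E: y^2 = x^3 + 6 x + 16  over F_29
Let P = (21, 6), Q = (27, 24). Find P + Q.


P != Q, so use the chord formula.
s = (y2 - y1) / (x2 - x1) = (18) / (6) mod 29 = 3
x3 = s^2 - x1 - x2 mod 29 = 3^2 - 21 - 27 = 19
y3 = s (x1 - x3) - y1 mod 29 = 3 * (21 - 19) - 6 = 0

P + Q = (19, 0)


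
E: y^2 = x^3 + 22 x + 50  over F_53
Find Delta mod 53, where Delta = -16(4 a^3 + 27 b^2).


4 a^3 + 27 b^2 = 4*22^3 + 27*50^2 = 42592 + 67500 = 110092
Delta = -16 * (110092) = -1761472
Delta mod 53 = 36

Delta = 36 (mod 53)


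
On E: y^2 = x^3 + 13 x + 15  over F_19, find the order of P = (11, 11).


Compute successive multiples of P until we hit O:
  1P = (11, 11)
  2P = (3, 10)
  3P = (16, 5)
  4P = (17, 0)
  5P = (16, 14)
  6P = (3, 9)
  7P = (11, 8)
  8P = O

ord(P) = 8


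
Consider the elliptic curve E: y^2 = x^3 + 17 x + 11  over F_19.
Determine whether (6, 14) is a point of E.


Check whether y^2 = x^3 + 17 x + 11 (mod 19) for (x, y) = (6, 14).
LHS: y^2 = 14^2 mod 19 = 6
RHS: x^3 + 17 x + 11 = 6^3 + 17*6 + 11 mod 19 = 6
LHS = RHS

Yes, on the curve


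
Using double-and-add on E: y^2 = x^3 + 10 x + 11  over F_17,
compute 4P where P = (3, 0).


k = 4 = 100_2 (binary, LSB first: 001)
Double-and-add from P = (3, 0):
  bit 0 = 0: acc unchanged = O
  bit 1 = 0: acc unchanged = O
  bit 2 = 1: acc = O + O = O

4P = O


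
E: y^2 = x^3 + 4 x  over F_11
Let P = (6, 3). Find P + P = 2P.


Doubling: s = (3 x1^2 + a) / (2 y1)
s = (3*6^2 + 4) / (2*3) mod 11 = 4
x3 = s^2 - 2 x1 mod 11 = 4^2 - 2*6 = 4
y3 = s (x1 - x3) - y1 mod 11 = 4 * (6 - 4) - 3 = 5

2P = (4, 5)


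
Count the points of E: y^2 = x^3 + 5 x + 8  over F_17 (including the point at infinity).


For each x in F_17, count y with y^2 = x^3 + 5 x + 8 mod 17:
  x = 0: RHS = 8, y in [5, 12]  -> 2 point(s)
  x = 2: RHS = 9, y in [3, 14]  -> 2 point(s)
  x = 3: RHS = 16, y in [4, 13]  -> 2 point(s)
  x = 6: RHS = 16, y in [4, 13]  -> 2 point(s)
  x = 8: RHS = 16, y in [4, 13]  -> 2 point(s)
  x = 9: RHS = 0, y in [0]  -> 1 point(s)
  x = 10: RHS = 4, y in [2, 15]  -> 2 point(s)
  x = 11: RHS = 0, y in [0]  -> 1 point(s)
  x = 13: RHS = 9, y in [3, 14]  -> 2 point(s)
  x = 14: RHS = 0, y in [0]  -> 1 point(s)
  x = 16: RHS = 2, y in [6, 11]  -> 2 point(s)
Affine points: 19. Add the point at infinity: total = 20.

#E(F_17) = 20


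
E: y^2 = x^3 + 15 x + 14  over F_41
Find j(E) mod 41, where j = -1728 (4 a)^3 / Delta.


Delta = -16(4 a^3 + 27 b^2) mod 41 = 22
-1728 * (4 a)^3 = -1728 * (4*15)^3 mod 41 = 10
j = 10 * 22^(-1) mod 41 = 34

j = 34 (mod 41)


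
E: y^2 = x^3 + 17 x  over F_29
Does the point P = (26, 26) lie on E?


Check whether y^2 = x^3 + 17 x + 0 (mod 29) for (x, y) = (26, 26).
LHS: y^2 = 26^2 mod 29 = 9
RHS: x^3 + 17 x + 0 = 26^3 + 17*26 + 0 mod 29 = 9
LHS = RHS

Yes, on the curve


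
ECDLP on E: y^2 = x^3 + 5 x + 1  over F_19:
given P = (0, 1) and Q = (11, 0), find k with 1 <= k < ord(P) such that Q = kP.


Enumerate multiples of P until we hit Q = (11, 0):
  1P = (0, 1)
  2P = (11, 0)
Match found at i = 2.

k = 2


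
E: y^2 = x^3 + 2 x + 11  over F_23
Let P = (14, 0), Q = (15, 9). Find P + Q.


P != Q, so use the chord formula.
s = (y2 - y1) / (x2 - x1) = (9) / (1) mod 23 = 9
x3 = s^2 - x1 - x2 mod 23 = 9^2 - 14 - 15 = 6
y3 = s (x1 - x3) - y1 mod 23 = 9 * (14 - 6) - 0 = 3

P + Q = (6, 3)


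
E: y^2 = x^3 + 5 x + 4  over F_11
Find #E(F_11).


For each x in F_11, count y with y^2 = x^3 + 5 x + 4 mod 11:
  x = 0: RHS = 4, y in [2, 9]  -> 2 point(s)
  x = 2: RHS = 0, y in [0]  -> 1 point(s)
  x = 4: RHS = 0, y in [0]  -> 1 point(s)
  x = 5: RHS = 0, y in [0]  -> 1 point(s)
  x = 10: RHS = 9, y in [3, 8]  -> 2 point(s)
Affine points: 7. Add the point at infinity: total = 8.

#E(F_11) = 8


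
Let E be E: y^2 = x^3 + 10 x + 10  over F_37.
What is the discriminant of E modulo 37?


4 a^3 + 27 b^2 = 4*10^3 + 27*10^2 = 4000 + 2700 = 6700
Delta = -16 * (6700) = -107200
Delta mod 37 = 26

Delta = 26 (mod 37)


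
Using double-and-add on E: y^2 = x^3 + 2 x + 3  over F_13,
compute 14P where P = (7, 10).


k = 14 = 1110_2 (binary, LSB first: 0111)
Double-and-add from P = (7, 10):
  bit 0 = 0: acc unchanged = O
  bit 1 = 1: acc = O + (0, 9) = (0, 9)
  bit 2 = 1: acc = (0, 9) + (9, 3) = (3, 6)
  bit 3 = 1: acc = (3, 6) + (11, 2) = (9, 10)

14P = (9, 10)


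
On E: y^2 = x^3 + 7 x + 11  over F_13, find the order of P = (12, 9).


Compute successive multiples of P until we hit O:
  1P = (12, 9)
  2P = (6, 3)
  3P = (9, 7)
  4P = (4, 5)
  5P = (7, 0)
  6P = (4, 8)
  7P = (9, 6)
  8P = (6, 10)
  ... (continuing to 10P)
  10P = O

ord(P) = 10


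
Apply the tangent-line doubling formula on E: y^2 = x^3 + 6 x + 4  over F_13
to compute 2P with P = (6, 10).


Doubling: s = (3 x1^2 + a) / (2 y1)
s = (3*6^2 + 6) / (2*10) mod 13 = 7
x3 = s^2 - 2 x1 mod 13 = 7^2 - 2*6 = 11
y3 = s (x1 - x3) - y1 mod 13 = 7 * (6 - 11) - 10 = 7

2P = (11, 7)


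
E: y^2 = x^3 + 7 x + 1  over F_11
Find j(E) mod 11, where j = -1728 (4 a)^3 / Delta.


Delta = -16(4 a^3 + 27 b^2) mod 11 = 1
-1728 * (4 a)^3 = -1728 * (4*7)^3 mod 11 = 4
j = 4 * 1^(-1) mod 11 = 4

j = 4 (mod 11)


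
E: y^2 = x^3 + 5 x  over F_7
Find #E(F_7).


For each x in F_7, count y with y^2 = x^3 + 5 x + 0 mod 7:
  x = 0: RHS = 0, y in [0]  -> 1 point(s)
  x = 2: RHS = 4, y in [2, 5]  -> 2 point(s)
  x = 3: RHS = 0, y in [0]  -> 1 point(s)
  x = 4: RHS = 0, y in [0]  -> 1 point(s)
  x = 6: RHS = 1, y in [1, 6]  -> 2 point(s)
Affine points: 7. Add the point at infinity: total = 8.

#E(F_7) = 8


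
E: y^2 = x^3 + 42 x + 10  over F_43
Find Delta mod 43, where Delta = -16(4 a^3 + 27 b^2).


4 a^3 + 27 b^2 = 4*42^3 + 27*10^2 = 296352 + 2700 = 299052
Delta = -16 * (299052) = -4784832
Delta mod 43 = 36

Delta = 36 (mod 43)


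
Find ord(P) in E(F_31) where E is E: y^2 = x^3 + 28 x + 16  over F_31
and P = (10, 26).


Compute successive multiples of P until we hit O:
  1P = (10, 26)
  2P = (13, 29)
  3P = (9, 6)
  4P = (9, 25)
  5P = (13, 2)
  6P = (10, 5)
  7P = O

ord(P) = 7


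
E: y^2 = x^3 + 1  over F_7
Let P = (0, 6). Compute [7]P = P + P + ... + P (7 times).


k = 7 = 111_2 (binary, LSB first: 111)
Double-and-add from P = (0, 6):
  bit 0 = 1: acc = O + (0, 6) = (0, 6)
  bit 1 = 1: acc = (0, 6) + (0, 1) = O
  bit 2 = 1: acc = O + (0, 6) = (0, 6)

7P = (0, 6)


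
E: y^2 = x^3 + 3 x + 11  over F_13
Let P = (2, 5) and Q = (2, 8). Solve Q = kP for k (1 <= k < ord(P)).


Enumerate multiples of P until we hit Q = (2, 8):
  1P = (2, 5)
  2P = (8, 12)
  3P = (4, 10)
  4P = (10, 1)
  5P = (11, 6)
  6P = (9, 0)
  7P = (11, 7)
  8P = (10, 12)
  9P = (4, 3)
  10P = (8, 1)
  11P = (2, 8)
Match found at i = 11.

k = 11


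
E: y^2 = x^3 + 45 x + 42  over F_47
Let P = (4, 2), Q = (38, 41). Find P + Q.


P != Q, so use the chord formula.
s = (y2 - y1) / (x2 - x1) = (39) / (34) mod 47 = 44
x3 = s^2 - x1 - x2 mod 47 = 44^2 - 4 - 38 = 14
y3 = s (x1 - x3) - y1 mod 47 = 44 * (4 - 14) - 2 = 28

P + Q = (14, 28)
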